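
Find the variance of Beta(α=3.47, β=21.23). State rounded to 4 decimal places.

0.0047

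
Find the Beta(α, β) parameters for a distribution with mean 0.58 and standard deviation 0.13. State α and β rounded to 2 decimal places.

Variance = 0.13² = 0.0169. The moment-matching identity α+β = μ(1−μ)/Var − 1 gives
α+β = 0.2436/0.0169 − 1 = 13.4142, so α = μ·13.4142 = 7.78 and β = (1−μ)·13.4142 = 5.63.

α = 7.78, β = 5.63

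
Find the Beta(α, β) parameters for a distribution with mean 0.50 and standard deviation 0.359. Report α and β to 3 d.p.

Variance = 0.359² = 0.128881. The moment-matching identity α+β = μ(1−μ)/Var − 1 gives
α+β = 0.2500/0.128881 − 1 = 0.9398, so α = μ·0.9398 = 0.470 and β = (1−μ)·0.9398 = 0.470.

α = 0.470, β = 0.470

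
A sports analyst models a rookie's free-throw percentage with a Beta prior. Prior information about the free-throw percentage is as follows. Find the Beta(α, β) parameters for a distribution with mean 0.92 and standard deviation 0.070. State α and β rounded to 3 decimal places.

α = 12.899, β = 1.122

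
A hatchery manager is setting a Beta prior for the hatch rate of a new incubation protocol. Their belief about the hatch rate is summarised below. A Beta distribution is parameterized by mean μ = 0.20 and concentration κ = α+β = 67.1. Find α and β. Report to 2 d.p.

α = 13.42, β = 53.68

Split κ in proportion μ : (1−μ): α = 0.20·67.1 = 13.42, β = 67.1 − 13.42 = 53.68.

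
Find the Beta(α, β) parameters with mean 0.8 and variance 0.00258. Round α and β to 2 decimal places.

Let s = α+β. The Beta variance is μ(1−μ)/(s+1).
So s+1 = μ(1−μ)/σ² = (0.8×0.2)/0.00258 = 0.16/0.00258 = 62.0155, giving s = 61.0155.
Then α = μs = 0.8×61.0155 = 48.81 and β = (1−μ)s = 0.2×61.0155 = 12.20.

α = 48.81, β = 12.20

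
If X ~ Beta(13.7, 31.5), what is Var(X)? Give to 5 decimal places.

0.00457

μ = 13.7/45.2 = 0.303097; Var = μ(1−μ)/(α+β+1) = 0.2112293/46.2 = 0.00457.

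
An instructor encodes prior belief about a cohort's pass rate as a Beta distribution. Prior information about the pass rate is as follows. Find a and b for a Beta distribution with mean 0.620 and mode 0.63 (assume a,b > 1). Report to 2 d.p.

a = 16.12, b = 9.88

Let s = a+b. Mean gives a = μs = 0.620s; mode gives (a−1)/(s−2) = 0.63.
Substituting: 0.620s − 1 = 0.63(s−2) = 0.63s − 1.26, so -0.010s = -0.26 and s = 26.0000.
Then a = 0.620×26.0000 = 16.12 and b = s−a = 9.88.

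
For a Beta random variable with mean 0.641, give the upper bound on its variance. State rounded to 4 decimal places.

Var = μ(1−μ)/(α+β+1), which approaches μ(1−μ) as α+β → 0.
So the supremum is μ(1−μ) = 0.641×0.359 = 0.2301.

0.2301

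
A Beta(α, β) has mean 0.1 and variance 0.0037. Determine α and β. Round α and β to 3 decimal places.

Let s = α+β. The Beta variance is μ(1−μ)/(s+1).
So s+1 = μ(1−μ)/σ² = (0.1×0.9)/0.0037 = 0.09/0.0037 = 24.3243, giving s = 23.3243.
Then α = μs = 0.1×23.3243 = 2.332 and β = (1−μ)s = 0.9×23.3243 = 20.992.

α = 2.332, β = 20.992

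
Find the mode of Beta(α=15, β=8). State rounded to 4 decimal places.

0.6667

With α,β > 1, mode = (α−1)/(α+β−2) = 14/21 = 0.6667.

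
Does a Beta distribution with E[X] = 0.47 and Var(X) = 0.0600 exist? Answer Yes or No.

The Beta variance bound is σ² < μ(1−μ).
Here μ(1−μ) = 0.47×0.53 = 0.2491, and 0.0600 < 0.2491.

Yes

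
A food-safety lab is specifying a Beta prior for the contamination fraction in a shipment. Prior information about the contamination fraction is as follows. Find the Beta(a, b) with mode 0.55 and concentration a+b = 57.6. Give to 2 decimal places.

a = 31.58, b = 26.02

Mode = (a−1)/(κ−2) with κ = a+b, so a−1 = 0.55·55.6 = 30.58.
a = 31.58; b = κ − a = 26.02.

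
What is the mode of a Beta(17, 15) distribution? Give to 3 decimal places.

0.533

The density x^(α−1)(1−x)^(β−1) is maximised at (α−1)/(α+β−2) = 16/30 = 0.533.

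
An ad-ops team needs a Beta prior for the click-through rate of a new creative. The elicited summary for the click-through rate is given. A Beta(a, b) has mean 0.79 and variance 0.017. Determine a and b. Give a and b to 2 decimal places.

Let s = a+b. The Beta variance is μ(1−μ)/(s+1).
So s+1 = μ(1−μ)/σ² = (0.79×0.21)/0.017 = 0.1659/0.017 = 9.7588, giving s = 8.7588.
Then a = μs = 0.79×8.7588 = 6.92 and b = (1−μ)s = 0.21×8.7588 = 1.84.

a = 6.92, b = 1.84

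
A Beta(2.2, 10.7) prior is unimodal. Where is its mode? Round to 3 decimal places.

0.110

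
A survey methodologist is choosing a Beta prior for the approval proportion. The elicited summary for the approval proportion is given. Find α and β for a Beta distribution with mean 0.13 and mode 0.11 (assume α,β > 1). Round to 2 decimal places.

With s = α+β: μ = α/s and mode = (α−1)/(s−2). Eliminating α = μs,
μs − 1 = m(s−2) ⇒ s(μ−m) = 1−2m ⇒ s = 0.78/0.02 = 39.0000.
So α = μs = 5.07, β = (1−μ)s = 33.93.

α = 5.07, β = 33.93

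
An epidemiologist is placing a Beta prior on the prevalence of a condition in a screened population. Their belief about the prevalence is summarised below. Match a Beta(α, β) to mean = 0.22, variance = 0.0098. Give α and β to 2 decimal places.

Write ν = α+β; then α = μν and Var = μ(1−μ)/(ν+1).
ν = μ(1−μ)/Var − 1 = 0.1716/0.0098 − 1 = 16.5102.
α = 0.22·16.5102 = 3.63, β = 0.78·16.5102 = 12.88.

α = 3.63, β = 12.88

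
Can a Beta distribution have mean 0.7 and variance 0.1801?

Yes

The Beta variance bound is σ² < μ(1−μ).
Here μ(1−μ) = 0.7×0.3 = 0.21, and 0.1801 < 0.21.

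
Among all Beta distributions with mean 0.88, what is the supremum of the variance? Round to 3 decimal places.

0.106

Var = μ(1−μ)/(α+β+1), which approaches μ(1−μ) as α+β → 0.
So the supremum is μ(1−μ) = 0.88×0.12 = 0.106.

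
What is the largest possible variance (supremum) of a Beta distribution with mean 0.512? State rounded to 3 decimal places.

Var = μ(1−μ)/(α+β+1), which approaches μ(1−μ) as α+β → 0.
So the supremum is μ(1−μ) = 0.512×0.488 = 0.250.

0.250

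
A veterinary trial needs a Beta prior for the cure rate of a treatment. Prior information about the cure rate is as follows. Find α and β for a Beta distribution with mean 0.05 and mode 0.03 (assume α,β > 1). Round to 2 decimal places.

α = 2.35, β = 44.65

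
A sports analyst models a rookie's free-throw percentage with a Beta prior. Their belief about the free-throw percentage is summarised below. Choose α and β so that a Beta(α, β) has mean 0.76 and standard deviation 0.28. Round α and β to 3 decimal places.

First σ² = 0.0784. Setting α = μn, β = (1−μ)n with n = α+β,
μ(1−μ)/(n+1) = 0.0784 ⇒ n+1 = 0.1824/0.0784 = 2.3265 ⇒ n = 1.3265.
Hence α = 0.76×1.3265 = 1.008, β = 0.24×1.3265 = 0.318.

α = 1.008, β = 0.318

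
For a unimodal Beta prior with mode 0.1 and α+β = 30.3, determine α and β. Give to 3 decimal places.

α = 3.830, β = 26.470

Since the density peak of Beta(α,β) is at (α−1)/(α+β−2),
α = 1 + 0.1(30.3−2) = 3.830 and β = 30.3 − 3.830 = 26.470.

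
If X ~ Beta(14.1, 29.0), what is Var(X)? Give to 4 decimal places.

μ = 14.1/43.1 = 0.327146; Var = μ(1−μ)/(α+β+1) = 0.2201216/44.1 = 0.0050.

0.0050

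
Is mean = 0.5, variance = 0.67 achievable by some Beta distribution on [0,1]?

No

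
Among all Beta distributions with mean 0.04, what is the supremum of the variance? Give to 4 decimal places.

For fixed mean μ the Beta variance is μ(1−μ)/(α+β+1), increasing as α+β decreases.
Its least upper bound (not attained) is μ(1−μ) = 0.04·0.96 = 0.0384.

0.0384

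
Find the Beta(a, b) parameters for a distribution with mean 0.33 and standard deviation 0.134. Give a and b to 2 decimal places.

σ² = 0.134² = 0.017956.
With s = a+b, Var = μ(1−μ)/(s+1), so s+1 = (0.33×0.67)/0.017956 = 12.3134 and s = 11.3134.
a = μs = 3.73, b = (1−μ)s = 7.58.

a = 3.73, b = 7.58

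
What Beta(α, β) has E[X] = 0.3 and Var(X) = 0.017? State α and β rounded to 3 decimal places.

Let s = α+β. The Beta variance is μ(1−μ)/(s+1).
So s+1 = μ(1−μ)/σ² = (0.3×0.7)/0.017 = 0.21/0.017 = 12.3529, giving s = 11.3529.
Then α = μs = 0.3×11.3529 = 3.406 and β = (1−μ)s = 0.7×11.3529 = 7.947.

α = 3.406, β = 7.947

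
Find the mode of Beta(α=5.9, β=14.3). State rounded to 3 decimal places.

The density x^(α−1)(1−x)^(β−1) is maximised at (α−1)/(α+β−2) = 4.9/18.2 = 0.269.

0.269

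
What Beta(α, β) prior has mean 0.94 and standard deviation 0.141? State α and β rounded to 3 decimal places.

α = 1.727, β = 0.110

σ² = 0.141² = 0.019881.
With s = α+β, Var = μ(1−μ)/(s+1), so s+1 = (0.94×0.06)/0.019881 = 2.8369 and s = 1.8369.
α = μs = 1.727, β = (1−μ)s = 0.110.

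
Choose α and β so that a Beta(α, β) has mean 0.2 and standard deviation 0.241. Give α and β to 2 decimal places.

α = 0.35, β = 1.40

σ² = 0.241² = 0.058081.
With s = α+β, Var = μ(1−μ)/(s+1), so s+1 = (0.2×0.8)/0.058081 = 2.7548 and s = 1.7548.
α = μs = 0.35, β = (1−μ)s = 1.40.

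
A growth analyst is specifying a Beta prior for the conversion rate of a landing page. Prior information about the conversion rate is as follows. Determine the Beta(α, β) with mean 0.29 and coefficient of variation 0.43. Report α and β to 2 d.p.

α = 3.55, β = 8.69

Var = (CV·μ)² = (0.43×0.29)² = 0.015550.
α+β = μ(1−μ)/Var − 1 = 0.2059/0.015550 − 1 = 12.2411.
Thus α = 0.29·12.2411 = 3.55 and β = 0.71·12.2411 = 8.69.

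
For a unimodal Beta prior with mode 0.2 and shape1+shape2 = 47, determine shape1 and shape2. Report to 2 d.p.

shape1 = 10.00, shape2 = 37.00

Mode = (shape1−1)/(κ−2) with κ = shape1+shape2, so shape1−1 = 0.2·45 = 9.00.
shape1 = 10.00; shape2 = κ − shape1 = 37.00.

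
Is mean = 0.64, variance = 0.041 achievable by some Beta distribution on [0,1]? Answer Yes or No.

For any Beta, Var(X) < E[X]·(1−E[X]).
Here μ(1−μ) = 0.64×0.36 = 0.2304, and 0.041 < 0.2304.

Yes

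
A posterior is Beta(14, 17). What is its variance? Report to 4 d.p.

μ = 14/31 = 0.451613; Var = μ(1−μ)/(α+β+1) = 0.2476587/32 = 0.0077.

0.0077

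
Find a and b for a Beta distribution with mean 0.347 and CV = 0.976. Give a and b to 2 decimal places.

Var = (CV·μ)² = (0.976×0.347)² = 0.114699.
a+b = μ(1−μ)/Var − 1 = 0.226591/0.114699 − 1 = 0.9755.
Thus a = 0.347·0.9755 = 0.34 and b = 0.653·0.9755 = 0.64.

a = 0.34, b = 0.64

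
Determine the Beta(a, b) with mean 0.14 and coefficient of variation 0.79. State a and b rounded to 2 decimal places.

a = 1.24, b = 7.60

Var = (CV·μ)² = (0.79×0.14)² = 0.012232.
a+b = μ(1−μ)/Var − 1 = 0.1204/0.012232 − 1 = 8.8427.
Thus a = 0.14·8.8427 = 1.24 and b = 0.86·8.8427 = 7.60.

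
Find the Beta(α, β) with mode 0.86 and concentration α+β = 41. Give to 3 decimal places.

Mode = (α−1)/(κ−2) with κ = α+β, so α−1 = 0.86·39 = 33.540.
α = 34.540; β = κ − α = 6.460.

α = 34.540, β = 6.460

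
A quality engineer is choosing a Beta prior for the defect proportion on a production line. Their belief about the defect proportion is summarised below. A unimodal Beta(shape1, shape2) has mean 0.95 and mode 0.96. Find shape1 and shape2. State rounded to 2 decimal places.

With s = shape1+shape2: μ = shape1/s and mode = (shape1−1)/(s−2). Eliminating shape1 = μs,
μs − 1 = m(s−2) ⇒ s(μ−m) = 1−2m ⇒ s = -0.92/-0.01 = 92.0000.
So shape1 = μs = 87.40, shape2 = (1−μ)s = 4.60.

shape1 = 87.40, shape2 = 4.60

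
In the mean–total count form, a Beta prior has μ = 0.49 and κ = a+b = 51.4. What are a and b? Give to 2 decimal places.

a = 25.19, b = 26.21

Split κ in proportion μ : (1−μ): a = 0.49·51.4 = 25.19, b = 51.4 − 25.19 = 26.21.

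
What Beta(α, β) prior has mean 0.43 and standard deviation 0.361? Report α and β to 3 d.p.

α = 0.379, β = 0.502

Variance = 0.361² = 0.130321. The moment-matching identity α+β = μ(1−μ)/Var − 1 gives
α+β = 0.2451/0.130321 − 1 = 0.8807, so α = μ·0.8807 = 0.379 and β = (1−μ)·0.8807 = 0.502.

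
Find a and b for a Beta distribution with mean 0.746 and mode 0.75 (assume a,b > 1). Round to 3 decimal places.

Let s = a+b. Mean gives a = μs = 0.746s; mode gives (a−1)/(s−2) = 0.75.
Substituting: 0.746s − 1 = 0.75(s−2) = 0.75s − 1.50, so -0.004s = -0.50 and s = 125.0000.
Then a = 0.746×125.0000 = 93.250 and b = s−a = 31.750.

a = 93.250, b = 31.750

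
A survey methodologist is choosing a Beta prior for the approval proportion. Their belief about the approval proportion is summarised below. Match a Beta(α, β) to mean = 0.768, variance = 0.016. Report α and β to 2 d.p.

α = 7.78, β = 2.35

Write ν = α+β; then α = μν and Var = μ(1−μ)/(ν+1).
ν = μ(1−μ)/Var − 1 = 0.178176/0.016 − 1 = 10.1360.
α = 0.768·10.1360 = 7.78, β = 0.232·10.1360 = 2.35.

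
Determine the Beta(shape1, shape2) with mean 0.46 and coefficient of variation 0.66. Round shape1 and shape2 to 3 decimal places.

shape1 = 0.780, shape2 = 0.915

Var = (CV·μ)² = (0.66×0.46)² = 0.092173.
shape1+shape2 = μ(1−μ)/Var − 1 = 0.2484/0.092173 − 1 = 1.6949.
Thus shape1 = 0.46·1.6949 = 0.780 and shape2 = 0.54·1.6949 = 0.915.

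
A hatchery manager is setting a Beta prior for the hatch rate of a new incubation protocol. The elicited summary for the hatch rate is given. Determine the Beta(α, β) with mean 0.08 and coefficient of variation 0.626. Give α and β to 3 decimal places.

Var = (CV·μ)² = (0.626×0.08)² = 0.002508.
α+β = μ(1−μ)/Var − 1 = 0.0736/0.002508 − 1 = 28.3460.
Thus α = 0.08·28.3460 = 2.268 and β = 0.92·28.3460 = 26.078.

α = 2.268, β = 26.078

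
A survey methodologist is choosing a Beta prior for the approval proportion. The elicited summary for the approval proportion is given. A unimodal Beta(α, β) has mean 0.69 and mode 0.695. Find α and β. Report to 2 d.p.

α = 53.82, β = 24.18

With s = α+β: μ = α/s and mode = (α−1)/(s−2). Eliminating α = μs,
μs − 1 = m(s−2) ⇒ s(μ−m) = 1−2m ⇒ s = -0.390/-0.005 = 78.0000.
So α = μs = 53.82, β = (1−μ)s = 24.18.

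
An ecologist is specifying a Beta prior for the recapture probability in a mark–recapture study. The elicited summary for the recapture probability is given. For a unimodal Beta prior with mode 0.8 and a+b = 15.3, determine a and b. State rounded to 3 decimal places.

a = 11.640, b = 3.660

Since the density peak of Beta(a,b) is at (a−1)/(a+b−2),
a = 1 + 0.8(15.3−2) = 11.640 and b = 15.3 − 11.640 = 3.660.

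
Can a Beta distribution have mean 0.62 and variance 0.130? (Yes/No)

The Beta variance bound is σ² < μ(1−μ).
Here μ(1−μ) = 0.62×0.38 = 0.2356, and 0.130 < 0.2356.

Yes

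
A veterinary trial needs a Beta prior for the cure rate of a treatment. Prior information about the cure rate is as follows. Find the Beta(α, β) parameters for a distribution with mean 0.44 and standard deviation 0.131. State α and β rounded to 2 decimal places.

First σ² = 0.017161. Setting α = μn, β = (1−μ)n with n = α+β,
μ(1−μ)/(n+1) = 0.017161 ⇒ n+1 = 0.2464/0.017161 = 14.3581 ⇒ n = 13.3581.
Hence α = 0.44×13.3581 = 5.88, β = 0.56×13.3581 = 7.48.

α = 5.88, β = 7.48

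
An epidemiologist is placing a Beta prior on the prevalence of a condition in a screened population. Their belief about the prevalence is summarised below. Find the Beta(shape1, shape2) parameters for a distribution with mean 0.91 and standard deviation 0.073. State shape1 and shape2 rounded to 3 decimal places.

shape1 = 13.076, shape2 = 1.293

First σ² = 0.005329. Setting shape1 = μn, shape2 = (1−μ)n with n = shape1+shape2,
μ(1−μ)/(n+1) = 0.005329 ⇒ n+1 = 0.0819/0.005329 = 15.3687 ⇒ n = 14.3687.
Hence shape1 = 0.91×14.3687 = 13.076, shape2 = 0.09×14.3687 = 1.293.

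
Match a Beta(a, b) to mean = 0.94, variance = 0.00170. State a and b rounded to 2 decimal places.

a = 30.25, b = 1.93

Write ν = a+b; then a = μν and Var = μ(1−μ)/(ν+1).
ν = μ(1−μ)/Var − 1 = 0.0564/0.00170 − 1 = 32.1765.
a = 0.94·32.1765 = 30.25, b = 0.06·32.1765 = 1.93.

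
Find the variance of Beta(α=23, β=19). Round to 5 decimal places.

0.00576

μ = 23/42 = 0.547619; Var = μ(1−μ)/(α+β+1) = 0.2477324/43 = 0.00576.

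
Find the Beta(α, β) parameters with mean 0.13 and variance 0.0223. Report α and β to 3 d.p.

Write ν = α+β; then α = μν and Var = μ(1−μ)/(ν+1).
ν = μ(1−μ)/Var − 1 = 0.1131/0.0223 − 1 = 4.0717.
α = 0.13·4.0717 = 0.529, β = 0.87·4.0717 = 3.542.

α = 0.529, β = 3.542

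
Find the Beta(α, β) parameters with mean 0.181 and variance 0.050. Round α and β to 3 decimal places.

Write ν = α+β; then α = μν and Var = μ(1−μ)/(ν+1).
ν = μ(1−μ)/Var − 1 = 0.148239/0.050 − 1 = 1.9648.
α = 0.181·1.9648 = 0.356, β = 0.819·1.9648 = 1.609.

α = 0.356, β = 1.609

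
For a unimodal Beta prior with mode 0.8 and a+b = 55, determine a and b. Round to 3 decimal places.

Mode = (a−1)/(κ−2) with κ = a+b, so a−1 = 0.8·53 = 42.400.
a = 43.400; b = κ − a = 11.600.

a = 43.400, b = 11.600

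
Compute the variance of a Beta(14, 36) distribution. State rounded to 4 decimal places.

α+β = 50 and αβ = 504, so Var = αβ/[(α+β)²(α+β+1)] = 504/127500 = 0.0040.

0.0040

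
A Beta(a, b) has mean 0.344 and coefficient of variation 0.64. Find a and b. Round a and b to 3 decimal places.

a = 1.258, b = 2.398

σ = CV·μ = 0.64×0.344 = 0.22016, so σ² = 0.048470.
s+1 = μ(1−μ)/σ² = 0.225664/0.048470 = 4.6557, so s = a+b = 3.6557.
a = μs = 1.258, b = (1−μ)s = 2.398.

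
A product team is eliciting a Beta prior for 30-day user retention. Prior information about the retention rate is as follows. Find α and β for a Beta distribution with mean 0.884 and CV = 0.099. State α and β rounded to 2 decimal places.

Var = (CV·μ)² = (0.099×0.884)² = 0.007659.
α+β = μ(1−μ)/Var − 1 = 0.102544/0.007659 − 1 = 12.3886.
Thus α = 0.884·12.3886 = 10.95 and β = 0.116·12.3886 = 1.44.

α = 10.95, β = 1.44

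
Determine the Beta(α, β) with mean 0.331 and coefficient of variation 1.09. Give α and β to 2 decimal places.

Var = (CV·μ)² = (1.09×0.331)² = 0.130169.
α+β = μ(1−μ)/Var − 1 = 0.221439/0.130169 − 1 = 0.7012.
Thus α = 0.331·0.7012 = 0.23 and β = 0.669·0.7012 = 0.47.

α = 0.23, β = 0.47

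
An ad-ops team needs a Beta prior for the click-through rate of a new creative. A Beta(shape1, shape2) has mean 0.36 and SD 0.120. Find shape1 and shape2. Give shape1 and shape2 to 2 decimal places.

Variance = 0.120² = 0.014400. The moment-matching identity shape1+shape2 = μ(1−μ)/Var − 1 gives
shape1+shape2 = 0.2304/0.014400 − 1 = 15.0000, so shape1 = μ·15.0000 = 5.40 and shape2 = (1−μ)·15.0000 = 9.60.

shape1 = 5.40, shape2 = 9.60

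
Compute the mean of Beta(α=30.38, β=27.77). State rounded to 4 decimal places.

0.5224

The Beta mean is α/(α+β) = 30.38/(30.38+27.77) = 0.5224.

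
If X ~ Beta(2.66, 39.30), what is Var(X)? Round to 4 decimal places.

α+β = 41.96 and αβ = 104.5380, so Var = αβ/[(α+β)²(α+β+1)] = 104.5380/75637.163136 = 0.0014.

0.0014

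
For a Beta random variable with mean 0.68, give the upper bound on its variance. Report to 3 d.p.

For fixed mean μ the Beta variance is μ(1−μ)/(α+β+1), increasing as α+β decreases.
Its least upper bound (not attained) is μ(1−μ) = 0.68·0.32 = 0.218.

0.218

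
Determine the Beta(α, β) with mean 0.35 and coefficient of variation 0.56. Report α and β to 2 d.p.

α = 1.72, β = 3.20

σ = CV·μ = 0.56×0.35 = 0.19600, so σ² = 0.038416.
s+1 = μ(1−μ)/σ² = 0.2275/0.038416 = 5.9220, so s = α+β = 4.9220.
α = μs = 1.72, β = (1−μ)s = 3.20.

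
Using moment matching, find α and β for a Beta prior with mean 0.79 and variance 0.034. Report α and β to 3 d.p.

Let s = α+β. The Beta variance is μ(1−μ)/(s+1).
So s+1 = μ(1−μ)/σ² = (0.79×0.21)/0.034 = 0.1659/0.034 = 4.8794, giving s = 3.8794.
Then α = μs = 0.79×3.8794 = 3.065 and β = (1−μ)s = 0.21×3.8794 = 0.815.

α = 3.065, β = 0.815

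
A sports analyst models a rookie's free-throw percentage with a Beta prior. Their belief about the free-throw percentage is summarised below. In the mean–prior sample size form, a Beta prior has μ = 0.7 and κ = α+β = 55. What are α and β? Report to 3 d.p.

Split κ in proportion μ : (1−μ): α = 0.7·55 = 38.500, β = 55 − 38.500 = 16.500.

α = 38.500, β = 16.500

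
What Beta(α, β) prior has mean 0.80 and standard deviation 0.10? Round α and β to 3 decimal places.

α = 12.000, β = 3.000

First σ² = 0.0100. Setting α = μn, β = (1−μ)n with n = α+β,
μ(1−μ)/(n+1) = 0.0100 ⇒ n+1 = 0.1600/0.0100 = 16.0000 ⇒ n = 15.0000.
Hence α = 0.80×15.0000 = 12.000, β = 0.20×15.0000 = 3.000.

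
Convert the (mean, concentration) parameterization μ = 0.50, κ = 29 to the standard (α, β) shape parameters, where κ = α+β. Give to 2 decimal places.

α = 14.50, β = 14.50

Split κ in proportion μ : (1−μ): α = 0.50·29 = 14.50, β = 29 − 14.50 = 14.50.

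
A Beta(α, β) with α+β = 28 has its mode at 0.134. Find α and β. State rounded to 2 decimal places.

α = 4.48, β = 23.52

Since the density peak of Beta(α,β) is at (α−1)/(α+β−2),
α = 1 + 0.134(28−2) = 4.48 and β = 28 − 4.48 = 23.52.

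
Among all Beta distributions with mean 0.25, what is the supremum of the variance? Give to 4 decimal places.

For fixed mean μ the Beta variance is μ(1−μ)/(α+β+1), increasing as α+β decreases.
Its least upper bound (not attained) is μ(1−μ) = 0.25·0.75 = 0.1875.

0.1875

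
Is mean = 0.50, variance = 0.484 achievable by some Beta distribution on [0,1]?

No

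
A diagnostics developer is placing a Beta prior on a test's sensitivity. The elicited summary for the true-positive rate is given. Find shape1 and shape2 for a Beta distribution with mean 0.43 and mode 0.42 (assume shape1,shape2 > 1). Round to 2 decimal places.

shape1 = 6.88, shape2 = 9.12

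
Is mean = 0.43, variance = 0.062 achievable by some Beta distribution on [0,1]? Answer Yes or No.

Yes

For any Beta, Var(X) < E[X]·(1−E[X]).
Here μ(1−μ) = 0.43×0.57 = 0.2451, and 0.062 < 0.2451.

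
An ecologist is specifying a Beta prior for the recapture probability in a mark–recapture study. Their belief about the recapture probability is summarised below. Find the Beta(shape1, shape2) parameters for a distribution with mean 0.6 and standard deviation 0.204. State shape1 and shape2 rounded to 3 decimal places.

shape1 = 2.860, shape2 = 1.907

First σ² = 0.041616. Setting shape1 = μn, shape2 = (1−μ)n with n = shape1+shape2,
μ(1−μ)/(n+1) = 0.041616 ⇒ n+1 = 0.24/0.041616 = 5.7670 ⇒ n = 4.7670.
Hence shape1 = 0.6×4.7670 = 2.860, shape2 = 0.4×4.7670 = 1.907.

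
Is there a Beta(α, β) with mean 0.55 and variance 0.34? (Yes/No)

For any Beta, Var(X) < E[X]·(1−E[X]).
Here μ(1−μ) = 0.55×0.45 = 0.2475, and 0.34 ≥ 0.2475.

No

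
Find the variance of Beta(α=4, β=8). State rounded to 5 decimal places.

Var = αβ/[(α+β)²(α+β+1)] = (4×8)/(12²×13) = 32/1872 = 0.01709.

0.01709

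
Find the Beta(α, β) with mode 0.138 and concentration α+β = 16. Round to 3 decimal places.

α = 2.932, β = 13.068

Since the density peak of Beta(α,β) is at (α−1)/(α+β−2),
α = 1 + 0.138(16−2) = 2.932 and β = 16 − 2.932 = 13.068.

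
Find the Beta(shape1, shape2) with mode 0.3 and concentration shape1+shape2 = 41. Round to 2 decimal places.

shape1 = 12.70, shape2 = 28.30

Since the density peak of Beta(shape1,shape2) is at (shape1−1)/(shape1+shape2−2),
shape1 = 1 + 0.3(41−2) = 12.70 and shape2 = 41 − 12.70 = 28.30.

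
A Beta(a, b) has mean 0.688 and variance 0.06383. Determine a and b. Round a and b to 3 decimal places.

Let s = a+b. The Beta variance is μ(1−μ)/(s+1).
So s+1 = μ(1−μ)/σ² = (0.688×0.312)/0.06383 = 0.214656/0.06383 = 3.3629, giving s = 2.3629.
Then a = μs = 0.688×2.3629 = 1.626 and b = (1−μ)s = 0.312×2.3629 = 0.737.

a = 1.626, b = 0.737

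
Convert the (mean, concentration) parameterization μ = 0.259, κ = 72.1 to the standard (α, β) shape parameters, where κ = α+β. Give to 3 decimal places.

α = 18.674, β = 53.426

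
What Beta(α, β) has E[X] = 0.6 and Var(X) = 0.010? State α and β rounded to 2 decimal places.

α = 13.80, β = 9.20

Write ν = α+β; then α = μν and Var = μ(1−μ)/(ν+1).
ν = μ(1−μ)/Var − 1 = 0.24/0.010 − 1 = 23.0000.
α = 0.6·23.0000 = 13.80, β = 0.4·23.0000 = 9.20.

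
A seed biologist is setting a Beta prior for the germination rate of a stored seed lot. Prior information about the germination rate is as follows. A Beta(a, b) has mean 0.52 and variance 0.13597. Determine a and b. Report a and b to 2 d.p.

Let s = a+b. The Beta variance is μ(1−μ)/(s+1).
So s+1 = μ(1−μ)/σ² = (0.52×0.48)/0.13597 = 0.2496/0.13597 = 1.8357, giving s = 0.8357.
Then a = μs = 0.52×0.8357 = 0.43 and b = (1−μ)s = 0.48×0.8357 = 0.40.

a = 0.43, b = 0.40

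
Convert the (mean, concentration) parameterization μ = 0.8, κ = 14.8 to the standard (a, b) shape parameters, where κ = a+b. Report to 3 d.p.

a = 11.840, b = 2.960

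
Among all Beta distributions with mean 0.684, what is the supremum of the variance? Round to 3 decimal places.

Var = μ(1−μ)/(α+β+1), which approaches μ(1−μ) as α+β → 0.
So the supremum is μ(1−μ) = 0.684×0.316 = 0.216.

0.216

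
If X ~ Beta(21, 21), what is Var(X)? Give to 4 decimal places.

μ = 21/42 = 0.500000; Var = μ(1−μ)/(α+β+1) = 0.2500000/43 = 0.0058.

0.0058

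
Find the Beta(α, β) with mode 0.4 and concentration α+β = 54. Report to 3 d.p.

α = 21.800, β = 32.200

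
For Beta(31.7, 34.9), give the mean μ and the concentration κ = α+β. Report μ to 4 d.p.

κ = α+β = 31.7+34.9 = 66.6; μ = α/κ = 31.7/66.6 = 0.4760.

μ = 0.4760, κ = 66.6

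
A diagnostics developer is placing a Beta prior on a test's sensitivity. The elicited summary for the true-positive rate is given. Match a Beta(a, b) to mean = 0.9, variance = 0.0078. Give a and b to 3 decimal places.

a = 9.485, b = 1.054

Let s = a+b. The Beta variance is μ(1−μ)/(s+1).
So s+1 = μ(1−μ)/σ² = (0.9×0.1)/0.0078 = 0.09/0.0078 = 11.5385, giving s = 10.5385.
Then a = μs = 0.9×10.5385 = 9.485 and b = (1−μ)s = 0.1×10.5385 = 1.054.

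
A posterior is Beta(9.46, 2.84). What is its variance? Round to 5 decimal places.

0.01335

α+β = 12.30 and αβ = 26.8664, so Var = αβ/[(α+β)²(α+β+1)] = 26.8664/2012.157000 = 0.01335.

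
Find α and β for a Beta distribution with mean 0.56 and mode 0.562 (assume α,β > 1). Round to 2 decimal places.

α = 34.72, β = 27.28

With s = α+β: μ = α/s and mode = (α−1)/(s−2). Eliminating α = μs,
μs − 1 = m(s−2) ⇒ s(μ−m) = 1−2m ⇒ s = -0.124/-0.002 = 62.0000.
So α = μs = 34.72, β = (1−μ)s = 27.28.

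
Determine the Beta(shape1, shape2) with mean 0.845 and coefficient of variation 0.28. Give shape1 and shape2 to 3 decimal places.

σ = CV·μ = 0.28×0.845 = 0.23660, so σ² = 0.055980.
s+1 = μ(1−μ)/σ² = 0.130975/0.055980 = 2.3397, so s = shape1+shape2 = 1.3397.
shape1 = μs = 1.132, shape2 = (1−μ)s = 0.208.

shape1 = 1.132, shape2 = 0.208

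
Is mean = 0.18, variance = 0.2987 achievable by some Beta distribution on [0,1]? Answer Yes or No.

For any Beta, Var(X) < E[X]·(1−E[X]).
Here μ(1−μ) = 0.18×0.82 = 0.1476, and 0.2987 ≥ 0.1476.

No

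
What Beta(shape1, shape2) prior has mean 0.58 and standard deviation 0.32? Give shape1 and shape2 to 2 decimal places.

shape1 = 0.80, shape2 = 0.58

σ² = 0.32² = 0.1024.
With s = shape1+shape2, Var = μ(1−μ)/(s+1), so s+1 = (0.58×0.42)/0.1024 = 2.3789 and s = 1.3789.
shape1 = μs = 0.80, shape2 = (1−μ)s = 0.58.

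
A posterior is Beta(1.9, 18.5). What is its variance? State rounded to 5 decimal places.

0.00395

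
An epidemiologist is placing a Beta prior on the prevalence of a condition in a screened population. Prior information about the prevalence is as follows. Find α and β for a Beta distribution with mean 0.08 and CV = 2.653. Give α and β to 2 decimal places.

Var = (CV·μ)² = (2.653×0.08)² = 0.045046.
α+β = μ(1−μ)/Var − 1 = 0.0736/0.045046 − 1 = 0.6339.
Thus α = 0.08·0.6339 = 0.05 and β = 0.92·0.6339 = 0.58.

α = 0.05, β = 0.58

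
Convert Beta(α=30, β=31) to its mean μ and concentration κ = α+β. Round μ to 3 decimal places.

μ = 0.492, κ = 61

κ = α+β = 30+31 = 61; μ = α/κ = 30/61 = 0.492.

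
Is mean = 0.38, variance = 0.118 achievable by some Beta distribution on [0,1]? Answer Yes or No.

Yes

A Beta with mean μ has variance μ(1−μ)/(α+β+1) < μ(1−μ).
Here μ(1−μ) = 0.38×0.62 = 0.2356, and 0.118 < 0.2356.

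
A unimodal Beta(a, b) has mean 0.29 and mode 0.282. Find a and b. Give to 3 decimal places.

a = 15.805, b = 38.695

Let s = a+b. Mean gives a = μs = 0.29s; mode gives (a−1)/(s−2) = 0.282.
Substituting: 0.29s − 1 = 0.282(s−2) = 0.282s − 0.564, so 0.008s = 0.436 and s = 54.5000.
Then a = 0.29×54.5000 = 15.805 and b = s−a = 38.695.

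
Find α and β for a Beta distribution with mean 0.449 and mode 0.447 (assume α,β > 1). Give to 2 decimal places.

α = 23.80, β = 29.20

With s = α+β: μ = α/s and mode = (α−1)/(s−2). Eliminating α = μs,
μs − 1 = m(s−2) ⇒ s(μ−m) = 1−2m ⇒ s = 0.106/0.002 = 53.0000.
So α = μs = 23.80, β = (1−μ)s = 29.20.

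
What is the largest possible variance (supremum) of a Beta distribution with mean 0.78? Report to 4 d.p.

Var = μ(1−μ)/(α+β+1), which approaches μ(1−μ) as α+β → 0.
So the supremum is μ(1−μ) = 0.78×0.22 = 0.1716.

0.1716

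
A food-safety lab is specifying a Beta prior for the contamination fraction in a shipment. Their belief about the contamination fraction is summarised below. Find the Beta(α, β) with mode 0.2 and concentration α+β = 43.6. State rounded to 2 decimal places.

Since the density peak of Beta(α,β) is at (α−1)/(α+β−2),
α = 1 + 0.2(43.6−2) = 9.32 and β = 43.6 − 9.32 = 34.28.

α = 9.32, β = 34.28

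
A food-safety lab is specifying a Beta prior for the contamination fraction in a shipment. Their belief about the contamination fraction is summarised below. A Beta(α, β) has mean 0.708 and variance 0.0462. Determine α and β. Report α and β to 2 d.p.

α = 2.46, β = 1.01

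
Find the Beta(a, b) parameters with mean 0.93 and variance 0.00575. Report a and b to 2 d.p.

Let s = a+b. The Beta variance is μ(1−μ)/(s+1).
So s+1 = μ(1−μ)/σ² = (0.93×0.07)/0.00575 = 0.0651/0.00575 = 11.3217, giving s = 10.3217.
Then a = μs = 0.93×10.3217 = 9.60 and b = (1−μ)s = 0.07×10.3217 = 0.72.

a = 9.60, b = 0.72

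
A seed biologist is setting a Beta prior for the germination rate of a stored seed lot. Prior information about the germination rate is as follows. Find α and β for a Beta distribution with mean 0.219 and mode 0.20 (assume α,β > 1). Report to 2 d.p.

With s = α+β: μ = α/s and mode = (α−1)/(s−2). Eliminating α = μs,
μs − 1 = m(s−2) ⇒ s(μ−m) = 1−2m ⇒ s = 0.60/0.019 = 31.5789.
So α = μs = 6.92, β = (1−μ)s = 24.66.

α = 6.92, β = 24.66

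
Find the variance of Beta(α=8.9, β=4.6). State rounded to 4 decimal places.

α+β = 13.5 and αβ = 40.94, so Var = αβ/[(α+β)²(α+β+1)] = 40.94/2642.625 = 0.0155.

0.0155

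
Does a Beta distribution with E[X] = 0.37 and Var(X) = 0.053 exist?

Yes

A Beta with mean μ has variance μ(1−μ)/(α+β+1) < μ(1−μ).
Here μ(1−μ) = 0.37×0.63 = 0.2331, and 0.053 < 0.2331.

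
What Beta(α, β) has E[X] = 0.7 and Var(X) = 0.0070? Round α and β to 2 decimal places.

α = 20.30, β = 8.70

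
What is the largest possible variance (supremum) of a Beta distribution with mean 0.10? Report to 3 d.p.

Var = μ(1−μ)/(α+β+1), which approaches μ(1−μ) as α+β → 0.
So the supremum is μ(1−μ) = 0.10×0.90 = 0.090.

0.090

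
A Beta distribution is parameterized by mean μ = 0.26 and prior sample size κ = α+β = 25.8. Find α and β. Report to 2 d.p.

α = 6.71, β = 19.09

Split κ in proportion μ : (1−μ): α = 0.26·25.8 = 6.71, β = 25.8 − 6.71 = 19.09.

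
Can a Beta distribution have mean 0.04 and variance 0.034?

Yes

The Beta variance bound is σ² < μ(1−μ).
Here μ(1−μ) = 0.04×0.96 = 0.0384, and 0.034 < 0.0384.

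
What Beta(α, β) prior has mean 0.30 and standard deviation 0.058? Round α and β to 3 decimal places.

α = 18.428, β = 42.998

Variance = 0.058² = 0.003364. The moment-matching identity α+β = μ(1−μ)/Var − 1 gives
α+β = 0.2100/0.003364 − 1 = 61.4257, so α = μ·61.4257 = 18.428 and β = (1−μ)·61.4257 = 42.998.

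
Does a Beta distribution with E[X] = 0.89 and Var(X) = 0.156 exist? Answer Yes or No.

No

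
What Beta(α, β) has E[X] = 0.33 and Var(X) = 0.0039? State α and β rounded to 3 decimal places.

α = 18.378, β = 37.314

Let s = α+β. The Beta variance is μ(1−μ)/(s+1).
So s+1 = μ(1−μ)/σ² = (0.33×0.67)/0.0039 = 0.2211/0.0039 = 56.6923, giving s = 55.6923.
Then α = μs = 0.33×55.6923 = 18.378 and β = (1−μ)s = 0.67×55.6923 = 37.314.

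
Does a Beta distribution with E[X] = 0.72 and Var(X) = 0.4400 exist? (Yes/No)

No

For any Beta, Var(X) < E[X]·(1−E[X]).
Here μ(1−μ) = 0.72×0.28 = 0.2016, and 0.4400 ≥ 0.2016.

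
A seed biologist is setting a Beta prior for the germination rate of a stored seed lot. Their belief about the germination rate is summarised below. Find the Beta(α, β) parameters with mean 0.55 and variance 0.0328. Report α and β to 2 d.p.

Let s = α+β. The Beta variance is μ(1−μ)/(s+1).
So s+1 = μ(1−μ)/σ² = (0.55×0.45)/0.0328 = 0.2475/0.0328 = 7.5457, giving s = 6.5457.
Then α = μs = 0.55×6.5457 = 3.60 and β = (1−μ)s = 0.45×6.5457 = 2.95.

α = 3.60, β = 2.95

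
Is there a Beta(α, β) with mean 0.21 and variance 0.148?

Yes

The Beta variance bound is σ² < μ(1−μ).
Here μ(1−μ) = 0.21×0.79 = 0.1659, and 0.148 < 0.1659.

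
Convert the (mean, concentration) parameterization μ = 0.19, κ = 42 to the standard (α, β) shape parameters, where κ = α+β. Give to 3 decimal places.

α = μκ = 0.19×42 = 7.980 and β = (1−μ)κ = 0.81×42 = 34.020.

α = 7.980, β = 34.020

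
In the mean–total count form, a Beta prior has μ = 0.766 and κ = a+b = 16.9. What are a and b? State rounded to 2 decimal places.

a = 12.95, b = 3.95

a = μκ = 0.766×16.9 = 12.95 and b = (1−μ)κ = 0.234×16.9 = 3.95.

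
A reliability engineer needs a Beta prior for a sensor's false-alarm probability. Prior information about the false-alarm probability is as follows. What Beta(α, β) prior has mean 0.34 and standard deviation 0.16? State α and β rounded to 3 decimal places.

α = 2.640, β = 5.125

σ² = 0.16² = 0.0256.
With s = α+β, Var = μ(1−μ)/(s+1), so s+1 = (0.34×0.66)/0.0256 = 8.7656 and s = 7.7656.
α = μs = 2.640, β = (1−μ)s = 5.125.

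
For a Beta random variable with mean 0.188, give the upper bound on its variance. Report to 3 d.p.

For fixed mean μ the Beta variance is μ(1−μ)/(α+β+1), increasing as α+β decreases.
Its least upper bound (not attained) is μ(1−μ) = 0.188·0.812 = 0.153.

0.153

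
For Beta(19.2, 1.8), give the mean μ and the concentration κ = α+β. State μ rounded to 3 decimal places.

μ = 0.914, κ = 21.0

κ = α+β = 19.2+1.8 = 21.0; μ = α/κ = 19.2/21.0 = 0.914.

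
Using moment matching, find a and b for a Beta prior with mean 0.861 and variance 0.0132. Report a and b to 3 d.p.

Write ν = a+b; then a = μν and Var = μ(1−μ)/(ν+1).
ν = μ(1−μ)/Var − 1 = 0.119679/0.0132 − 1 = 8.0666.
a = 0.861·8.0666 = 6.945, b = 0.139·8.0666 = 1.121.

a = 6.945, b = 1.121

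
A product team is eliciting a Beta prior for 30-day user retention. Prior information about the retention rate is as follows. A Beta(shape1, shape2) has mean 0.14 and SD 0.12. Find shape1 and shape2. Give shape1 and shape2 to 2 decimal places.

shape1 = 1.03, shape2 = 6.33

σ² = 0.12² = 0.0144.
With s = shape1+shape2, Var = μ(1−μ)/(s+1), so s+1 = (0.14×0.86)/0.0144 = 8.3611 and s = 7.3611.
shape1 = μs = 1.03, shape2 = (1−μ)s = 6.33.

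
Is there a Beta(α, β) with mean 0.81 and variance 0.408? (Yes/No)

No

A Beta with mean μ has variance μ(1−μ)/(α+β+1) < μ(1−μ).
Here μ(1−μ) = 0.81×0.19 = 0.1539, and 0.408 ≥ 0.1539.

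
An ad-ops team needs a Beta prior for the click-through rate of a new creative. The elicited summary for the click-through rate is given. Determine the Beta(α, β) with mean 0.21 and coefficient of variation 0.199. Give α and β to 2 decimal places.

α = 19.74, β = 74.26

Var = (CV·μ)² = (0.199×0.21)² = 0.001746.
α+β = μ(1−μ)/Var − 1 = 0.1659/0.001746 − 1 = 93.9952.
Thus α = 0.21·93.9952 = 19.74 and β = 0.79·93.9952 = 74.26.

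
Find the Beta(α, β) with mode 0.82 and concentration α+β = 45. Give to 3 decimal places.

α = 36.260, β = 8.740

For α,β>1 the mode is (α−1)/(α+β−2), so α = mode·(κ−2)+1 = 0.82×43+1 = 36.260.
And β = (1−mode)·(κ−2)+1 = 0.18×43+1 = 8.740.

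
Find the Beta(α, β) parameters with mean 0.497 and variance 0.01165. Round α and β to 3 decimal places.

By moment matching, α+β = μ(1−μ)/σ² − 1 = (0.497·0.503)/0.01165 − 1 = 21.4585 − 1 = 20.4585.
Since α/(α+β) = μ, α = 0.497·20.4585 = 10.168 and β = 0.503·20.4585 = 10.291.

α = 10.168, β = 10.291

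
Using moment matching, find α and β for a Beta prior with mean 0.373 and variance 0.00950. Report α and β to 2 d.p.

Let s = α+β. The Beta variance is μ(1−μ)/(s+1).
So s+1 = μ(1−μ)/σ² = (0.373×0.627)/0.00950 = 0.233871/0.00950 = 24.6180, giving s = 23.6180.
Then α = μs = 0.373×23.6180 = 8.81 and β = (1−μ)s = 0.627×23.6180 = 14.81.

α = 8.81, β = 14.81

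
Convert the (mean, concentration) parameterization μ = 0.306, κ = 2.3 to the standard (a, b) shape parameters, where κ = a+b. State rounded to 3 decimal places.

a = 0.704, b = 1.596

a = μκ = 0.306×2.3 = 0.704 and b = (1−μ)κ = 0.694×2.3 = 1.596.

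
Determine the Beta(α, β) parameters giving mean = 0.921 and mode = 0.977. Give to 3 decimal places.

α = 15.690, β = 1.346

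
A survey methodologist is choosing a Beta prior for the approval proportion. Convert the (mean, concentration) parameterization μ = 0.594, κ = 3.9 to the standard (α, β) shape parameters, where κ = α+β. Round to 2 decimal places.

α = 2.32, β = 1.58

Split κ in proportion μ : (1−μ): α = 0.594·3.9 = 2.32, β = 3.9 − 2.32 = 1.58.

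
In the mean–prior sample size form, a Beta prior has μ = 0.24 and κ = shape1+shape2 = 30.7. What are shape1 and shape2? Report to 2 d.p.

shape1 = μκ = 0.24×30.7 = 7.37 and shape2 = (1−μ)κ = 0.76×30.7 = 23.33.

shape1 = 7.37, shape2 = 23.33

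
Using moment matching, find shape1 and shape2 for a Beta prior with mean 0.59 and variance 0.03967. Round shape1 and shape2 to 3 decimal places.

Write ν = shape1+shape2; then shape1 = μν and Var = μ(1−μ)/(ν+1).
ν = μ(1−μ)/Var − 1 = 0.2419/0.03967 − 1 = 5.0978.
shape1 = 0.59·5.0978 = 3.008, shape2 = 0.41·5.0978 = 2.090.

shape1 = 3.008, shape2 = 2.090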